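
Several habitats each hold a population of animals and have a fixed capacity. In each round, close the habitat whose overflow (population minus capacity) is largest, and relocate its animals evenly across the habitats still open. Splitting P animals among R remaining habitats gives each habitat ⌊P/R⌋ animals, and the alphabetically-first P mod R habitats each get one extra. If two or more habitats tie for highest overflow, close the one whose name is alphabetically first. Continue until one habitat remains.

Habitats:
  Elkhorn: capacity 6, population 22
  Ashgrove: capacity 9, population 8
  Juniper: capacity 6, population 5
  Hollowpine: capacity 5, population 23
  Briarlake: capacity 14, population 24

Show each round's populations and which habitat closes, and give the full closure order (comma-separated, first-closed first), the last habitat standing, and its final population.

Round 1: Ashgrove=8 Briarlake=24 Elkhorn=22 Hollowpine=23 Juniper=5 → close Hollowpine (overflow 18)
  23÷4 = 5 each, +1 to first 3
Round 2: Ashgrove=14 Briarlake=30 Elkhorn=28 Juniper=10 → close Elkhorn (overflow 22)
  28÷3 = 9 each, +1 to first 1
Round 3: Ashgrove=24 Briarlake=39 Juniper=19 → close Briarlake (overflow 25)
  39÷2 = 19 each, +1 to first 1
Round 4: Ashgrove=44 Juniper=38 → close Ashgrove (overflow 35)
  44÷1 = 44 each, +1 to first 0

Closure order: Hollowpine, Elkhorn, Briarlake, Ashgrove
Last habitat: Juniper with 82 animals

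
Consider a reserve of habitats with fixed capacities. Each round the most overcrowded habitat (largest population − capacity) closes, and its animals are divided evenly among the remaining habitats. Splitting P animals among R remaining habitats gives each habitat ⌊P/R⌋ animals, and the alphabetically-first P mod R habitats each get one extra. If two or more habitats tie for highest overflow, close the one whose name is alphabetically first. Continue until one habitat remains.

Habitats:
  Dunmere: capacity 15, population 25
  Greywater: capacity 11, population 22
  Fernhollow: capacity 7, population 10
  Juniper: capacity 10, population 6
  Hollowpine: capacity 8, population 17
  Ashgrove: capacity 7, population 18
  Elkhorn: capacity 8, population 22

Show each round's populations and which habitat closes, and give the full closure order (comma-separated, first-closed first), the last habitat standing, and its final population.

Round 1: Ashgrove=18 Dunmere=25 Elkhorn=22 Fernhollow=10 Greywater=22 Hollowpine=17 Juniper=6 → close Elkhorn (overflow 14)
  22÷6 = 3 each, +1 to first 4
Round 2: Ashgrove=22 Dunmere=29 Fernhollow=14 Greywater=26 Hollowpine=20 Juniper=9 → close Ashgrove (overflow 15)
  22÷5 = 4 each, +1 to first 2
Round 3: Dunmere=34 Fernhollow=19 Greywater=30 Hollowpine=24 Juniper=13 → close Dunmere (overflow 19)
  34÷4 = 8 each, +1 to first 2
Round 4: Fernhollow=28 Greywater=39 Hollowpine=32 Juniper=21 → close Greywater (overflow 28)
  39÷3 = 13 each, +1 to first 0
Round 5: Fernhollow=41 Hollowpine=45 Juniper=34 → close Hollowpine (overflow 37)
  45÷2 = 22 each, +1 to first 1
Round 6: Fernhollow=64 Juniper=56 → close Fernhollow (overflow 57)
  64÷1 = 64 each, +1 to first 0

Closure order: Elkhorn, Ashgrove, Dunmere, Greywater, Hollowpine, Fernhollow
Last habitat: Juniper with 120 animals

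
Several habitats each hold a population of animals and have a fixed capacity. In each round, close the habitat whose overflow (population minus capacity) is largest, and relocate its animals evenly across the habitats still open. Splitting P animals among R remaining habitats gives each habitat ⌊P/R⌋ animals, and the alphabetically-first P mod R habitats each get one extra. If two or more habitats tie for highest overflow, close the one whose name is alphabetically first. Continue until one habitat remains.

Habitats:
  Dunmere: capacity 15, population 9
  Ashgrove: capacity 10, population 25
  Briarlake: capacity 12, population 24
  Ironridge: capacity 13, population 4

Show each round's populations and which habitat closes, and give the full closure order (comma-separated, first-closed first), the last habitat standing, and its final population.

Round 1: Ashgrove=25 Briarlake=24 Dunmere=9 Ironridge=4 → close Ashgrove (overflow 15)
  25÷3 = 8 each, +1 to first 1
Round 2: Briarlake=33 Dunmere=17 Ironridge=12 → close Briarlake (overflow 21)
  33÷2 = 16 each, +1 to first 1
Round 3: Dunmere=34 Ironridge=28 → close Dunmere (overflow 19)
  34÷1 = 34 each, +1 to first 0

Closure order: Ashgrove, Briarlake, Dunmere
Last habitat: Ironridge with 62 animals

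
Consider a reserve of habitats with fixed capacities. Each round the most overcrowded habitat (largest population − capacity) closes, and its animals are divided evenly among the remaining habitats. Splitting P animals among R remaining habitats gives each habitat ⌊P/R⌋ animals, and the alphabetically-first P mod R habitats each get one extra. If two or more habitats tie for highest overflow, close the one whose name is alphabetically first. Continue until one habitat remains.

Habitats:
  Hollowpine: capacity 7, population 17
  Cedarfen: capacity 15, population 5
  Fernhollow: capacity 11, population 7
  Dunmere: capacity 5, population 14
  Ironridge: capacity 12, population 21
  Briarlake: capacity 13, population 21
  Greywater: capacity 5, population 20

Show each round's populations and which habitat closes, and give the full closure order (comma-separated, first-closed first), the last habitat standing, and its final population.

Closure order: Greywater, Hollowpine, Briarlake, Dunmere, Ironridge, Fernhollow
Last habitat: Cedarfen with 105 animals

Round 1: Briarlake=21 Cedarfen=5 Dunmere=14 Fernhollow=7 Greywater=20 Hollowpine=17 Ironridge=21 → close Greywater (overflow 15)
  20÷6 = 3 each, +1 to first 2
Round 2: Briarlake=25 Cedarfen=9 Dunmere=17 Fernhollow=10 Hollowpine=20 Ironridge=24 → close Hollowpine (overflow 13)
  20÷5 = 4 each, +1 to first 0
Round 3: Briarlake=29 Cedarfen=13 Dunmere=21 Fernhollow=14 Ironridge=28 → close Briarlake (overflow 16)
  29÷4 = 7 each, +1 to first 1
Round 4: Cedarfen=21 Dunmere=28 Fernhollow=21 Ironridge=35 → close Dunmere (overflow 23)
  28÷3 = 9 each, +1 to first 1
Round 5: Cedarfen=31 Fernhollow=30 Ironridge=44 → close Ironridge (overflow 32)
  44÷2 = 22 each, +1 to first 0
Round 6: Cedarfen=53 Fernhollow=52 → close Fernhollow (overflow 41)
  52÷1 = 52 each, +1 to first 0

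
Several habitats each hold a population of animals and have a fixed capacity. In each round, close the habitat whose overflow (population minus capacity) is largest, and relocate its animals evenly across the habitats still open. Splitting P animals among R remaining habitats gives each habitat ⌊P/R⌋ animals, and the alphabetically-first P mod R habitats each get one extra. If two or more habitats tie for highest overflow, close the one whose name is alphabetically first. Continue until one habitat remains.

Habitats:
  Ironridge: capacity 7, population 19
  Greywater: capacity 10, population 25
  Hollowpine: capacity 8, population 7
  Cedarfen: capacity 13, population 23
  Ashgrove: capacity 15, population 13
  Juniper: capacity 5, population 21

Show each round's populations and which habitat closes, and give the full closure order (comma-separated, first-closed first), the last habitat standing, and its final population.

Round 1: Ashgrove=13 Cedarfen=23 Greywater=25 Hollowpine=7 Ironridge=19 Juniper=21 → close Juniper (overflow 16)
  21÷5 = 4 each, +1 to first 1
Round 2: Ashgrove=18 Cedarfen=27 Greywater=29 Hollowpine=11 Ironridge=23 → close Greywater (overflow 19)
  29÷4 = 7 each, +1 to first 1
Round 3: Ashgrove=26 Cedarfen=34 Hollowpine=18 Ironridge=30 → close Ironridge (overflow 23)
  30÷3 = 10 each, +1 to first 0
Round 4: Ashgrove=36 Cedarfen=44 Hollowpine=28 → close Cedarfen (overflow 31)
  44÷2 = 22 each, +1 to first 0
Round 5: Ashgrove=58 Hollowpine=50 → close Ashgrove (overflow 43)
  58÷1 = 58 each, +1 to first 0

Closure order: Juniper, Greywater, Ironridge, Cedarfen, Ashgrove
Last habitat: Hollowpine with 108 animals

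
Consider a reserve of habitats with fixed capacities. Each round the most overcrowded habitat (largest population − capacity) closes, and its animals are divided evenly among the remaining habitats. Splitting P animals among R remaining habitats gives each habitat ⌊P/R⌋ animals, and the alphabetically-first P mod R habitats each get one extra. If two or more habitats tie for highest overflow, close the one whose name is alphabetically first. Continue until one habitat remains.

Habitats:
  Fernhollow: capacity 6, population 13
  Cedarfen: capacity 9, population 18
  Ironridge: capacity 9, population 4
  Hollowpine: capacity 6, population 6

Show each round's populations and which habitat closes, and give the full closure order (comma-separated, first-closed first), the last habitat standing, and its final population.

Round 1: Cedarfen=18 Fernhollow=13 Hollowpine=6 Ironridge=4 → close Cedarfen (overflow 9)
  18÷3 = 6 each, +1 to first 0
Round 2: Fernhollow=19 Hollowpine=12 Ironridge=10 → close Fernhollow (overflow 13)
  19÷2 = 9 each, +1 to first 1
Round 3: Hollowpine=22 Ironridge=19 → close Hollowpine (overflow 16)
  22÷1 = 22 each, +1 to first 0

Closure order: Cedarfen, Fernhollow, Hollowpine
Last habitat: Ironridge with 41 animals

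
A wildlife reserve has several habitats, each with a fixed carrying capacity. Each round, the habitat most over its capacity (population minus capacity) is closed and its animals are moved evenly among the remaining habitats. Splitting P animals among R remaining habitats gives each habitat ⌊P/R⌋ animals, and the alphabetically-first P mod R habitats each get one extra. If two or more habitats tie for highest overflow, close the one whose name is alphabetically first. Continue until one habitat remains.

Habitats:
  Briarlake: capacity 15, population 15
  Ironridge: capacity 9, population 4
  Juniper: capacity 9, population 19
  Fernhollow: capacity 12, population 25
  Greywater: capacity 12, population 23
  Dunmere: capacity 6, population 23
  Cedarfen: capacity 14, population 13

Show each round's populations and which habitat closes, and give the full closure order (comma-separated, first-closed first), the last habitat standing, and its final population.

Round 1: Briarlake=15 Cedarfen=13 Dunmere=23 Fernhollow=25 Greywater=23 Ironridge=4 Juniper=19 → close Dunmere (overflow 17)
  23÷6 = 3 each, +1 to first 5
Round 2: Briarlake=19 Cedarfen=17 Fernhollow=29 Greywater=27 Ironridge=8 Juniper=22 → close Fernhollow (overflow 17)
  29÷5 = 5 each, +1 to first 4
Round 3: Briarlake=25 Cedarfen=23 Greywater=33 Ironridge=14 Juniper=27 → close Greywater (overflow 21)
  33÷4 = 8 each, +1 to first 1
Round 4: Briarlake=34 Cedarfen=31 Ironridge=22 Juniper=35 → close Juniper (overflow 26)
  35÷3 = 11 each, +1 to first 2
Round 5: Briarlake=46 Cedarfen=43 Ironridge=33 → close Briarlake (overflow 31)
  46÷2 = 23 each, +1 to first 0
Round 6: Cedarfen=66 Ironridge=56 → close Cedarfen (overflow 52)
  66÷1 = 66 each, +1 to first 0

Closure order: Dunmere, Fernhollow, Greywater, Juniper, Briarlake, Cedarfen
Last habitat: Ironridge with 122 animals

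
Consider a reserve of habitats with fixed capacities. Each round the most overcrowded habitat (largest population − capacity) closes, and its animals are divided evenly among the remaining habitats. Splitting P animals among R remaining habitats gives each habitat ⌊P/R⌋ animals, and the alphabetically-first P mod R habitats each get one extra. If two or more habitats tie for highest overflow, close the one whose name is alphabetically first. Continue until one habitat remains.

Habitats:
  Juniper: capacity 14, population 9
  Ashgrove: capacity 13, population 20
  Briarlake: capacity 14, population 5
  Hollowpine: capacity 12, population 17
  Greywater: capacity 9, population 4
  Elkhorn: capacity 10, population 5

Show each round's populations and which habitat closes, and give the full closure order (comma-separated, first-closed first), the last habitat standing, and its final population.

Round 1: Ashgrove=20 Briarlake=5 Elkhorn=5 Greywater=4 Hollowpine=17 Juniper=9 → close Ashgrove (overflow 7)
  20÷5 = 4 each, +1 to first 0
Round 2: Briarlake=9 Elkhorn=9 Greywater=8 Hollowpine=21 Juniper=13 → close Hollowpine (overflow 9)
  21÷4 = 5 each, +1 to first 1
Round 3: Briarlake=15 Elkhorn=14 Greywater=13 Juniper=18 → close Elkhorn (overflow 4)
  14÷3 = 4 each, +1 to first 2
Round 4: Briarlake=20 Greywater=18 Juniper=22 → close Greywater (overflow 9)
  18÷2 = 9 each, +1 to first 0
Round 5: Briarlake=29 Juniper=31 → close Juniper (overflow 17)
  31÷1 = 31 each, +1 to first 0

Closure order: Ashgrove, Hollowpine, Elkhorn, Greywater, Juniper
Last habitat: Briarlake with 60 animals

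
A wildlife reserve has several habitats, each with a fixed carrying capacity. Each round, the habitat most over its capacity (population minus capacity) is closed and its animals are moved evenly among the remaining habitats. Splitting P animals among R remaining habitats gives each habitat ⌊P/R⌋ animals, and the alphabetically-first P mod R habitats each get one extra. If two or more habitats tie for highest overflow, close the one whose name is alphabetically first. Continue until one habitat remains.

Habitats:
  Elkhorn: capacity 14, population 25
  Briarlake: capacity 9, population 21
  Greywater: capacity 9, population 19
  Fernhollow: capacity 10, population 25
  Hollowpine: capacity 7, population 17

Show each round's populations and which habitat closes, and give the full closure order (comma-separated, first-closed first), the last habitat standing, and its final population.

Closure order: Fernhollow, Briarlake, Elkhorn, Greywater
Last habitat: Hollowpine with 107 animals

Round 1: Briarlake=21 Elkhorn=25 Fernhollow=25 Greywater=19 Hollowpine=17 → close Fernhollow (overflow 15)
  25÷4 = 6 each, +1 to first 1
Round 2: Briarlake=28 Elkhorn=31 Greywater=25 Hollowpine=23 → close Briarlake (overflow 19)
  28÷3 = 9 each, +1 to first 1
Round 3: Elkhorn=41 Greywater=34 Hollowpine=32 → close Elkhorn (overflow 27)
  41÷2 = 20 each, +1 to first 1
Round 4: Greywater=55 Hollowpine=52 → close Greywater (overflow 46)
  55÷1 = 55 each, +1 to first 0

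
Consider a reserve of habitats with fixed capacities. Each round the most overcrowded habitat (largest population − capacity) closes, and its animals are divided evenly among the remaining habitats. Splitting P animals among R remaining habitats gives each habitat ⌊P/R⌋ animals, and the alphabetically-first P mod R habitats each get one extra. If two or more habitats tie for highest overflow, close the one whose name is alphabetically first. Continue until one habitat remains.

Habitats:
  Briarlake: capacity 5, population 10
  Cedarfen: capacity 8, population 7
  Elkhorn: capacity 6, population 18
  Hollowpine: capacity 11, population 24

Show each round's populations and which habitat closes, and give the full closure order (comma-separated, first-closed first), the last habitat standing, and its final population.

Round 1: Briarlake=10 Cedarfen=7 Elkhorn=18 Hollowpine=24 → close Hollowpine (overflow 13)
  24÷3 = 8 each, +1 to first 0
Round 2: Briarlake=18 Cedarfen=15 Elkhorn=26 → close Elkhorn (overflow 20)
  26÷2 = 13 each, +1 to first 0
Round 3: Briarlake=31 Cedarfen=28 → close Briarlake (overflow 26)
  31÷1 = 31 each, +1 to first 0

Closure order: Hollowpine, Elkhorn, Briarlake
Last habitat: Cedarfen with 59 animals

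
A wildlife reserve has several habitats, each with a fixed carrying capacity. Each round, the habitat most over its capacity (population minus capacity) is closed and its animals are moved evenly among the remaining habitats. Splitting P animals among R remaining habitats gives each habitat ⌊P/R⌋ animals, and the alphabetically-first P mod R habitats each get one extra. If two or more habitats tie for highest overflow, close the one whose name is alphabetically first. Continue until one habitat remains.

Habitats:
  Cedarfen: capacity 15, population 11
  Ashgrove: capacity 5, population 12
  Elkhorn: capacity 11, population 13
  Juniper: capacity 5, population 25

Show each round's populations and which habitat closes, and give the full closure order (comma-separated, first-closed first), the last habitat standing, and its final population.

Closure order: Juniper, Ashgrove, Elkhorn
Last habitat: Cedarfen with 61 animals

Round 1: Ashgrove=12 Cedarfen=11 Elkhorn=13 Juniper=25 → close Juniper (overflow 20)
  25÷3 = 8 each, +1 to first 1
Round 2: Ashgrove=21 Cedarfen=19 Elkhorn=21 → close Ashgrove (overflow 16)
  21÷2 = 10 each, +1 to first 1
Round 3: Cedarfen=30 Elkhorn=31 → close Elkhorn (overflow 20)
  31÷1 = 31 each, +1 to first 0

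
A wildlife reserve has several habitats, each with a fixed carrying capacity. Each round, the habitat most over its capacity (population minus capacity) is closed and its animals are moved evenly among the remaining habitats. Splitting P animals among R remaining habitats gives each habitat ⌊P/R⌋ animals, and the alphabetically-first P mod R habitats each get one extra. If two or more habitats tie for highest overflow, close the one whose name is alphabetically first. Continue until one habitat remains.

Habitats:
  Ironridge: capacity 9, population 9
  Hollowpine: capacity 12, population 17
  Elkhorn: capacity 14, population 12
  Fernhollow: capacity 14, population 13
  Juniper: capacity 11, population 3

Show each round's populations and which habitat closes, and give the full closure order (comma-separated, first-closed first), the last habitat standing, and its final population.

Closure order: Hollowpine, Ironridge, Elkhorn, Fernhollow
Last habitat: Juniper with 54 animals

Round 1: Elkhorn=12 Fernhollow=13 Hollowpine=17 Ironridge=9 Juniper=3 → close Hollowpine (overflow 5)
  17÷4 = 4 each, +1 to first 1
Round 2: Elkhorn=17 Fernhollow=17 Ironridge=13 Juniper=7 → close Ironridge (overflow 4)
  13÷3 = 4 each, +1 to first 1
Round 3: Elkhorn=22 Fernhollow=21 Juniper=11 → close Elkhorn (overflow 8)
  22÷2 = 11 each, +1 to first 0
Round 4: Fernhollow=32 Juniper=22 → close Fernhollow (overflow 18)
  32÷1 = 32 each, +1 to first 0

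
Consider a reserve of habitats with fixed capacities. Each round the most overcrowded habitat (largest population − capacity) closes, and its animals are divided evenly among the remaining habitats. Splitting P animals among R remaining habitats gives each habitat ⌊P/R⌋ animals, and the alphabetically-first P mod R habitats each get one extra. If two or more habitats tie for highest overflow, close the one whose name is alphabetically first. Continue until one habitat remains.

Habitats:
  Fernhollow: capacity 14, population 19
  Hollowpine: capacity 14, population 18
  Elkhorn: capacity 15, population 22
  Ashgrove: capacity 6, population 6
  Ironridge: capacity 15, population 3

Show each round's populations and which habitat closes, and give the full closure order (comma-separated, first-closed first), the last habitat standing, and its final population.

Closure order: Elkhorn, Fernhollow, Hollowpine, Ashgrove
Last habitat: Ironridge with 68 animals

Round 1: Ashgrove=6 Elkhorn=22 Fernhollow=19 Hollowpine=18 Ironridge=3 → close Elkhorn (overflow 7)
  22÷4 = 5 each, +1 to first 2
Round 2: Ashgrove=12 Fernhollow=25 Hollowpine=23 Ironridge=8 → close Fernhollow (overflow 11)
  25÷3 = 8 each, +1 to first 1
Round 3: Ashgrove=21 Hollowpine=31 Ironridge=16 → close Hollowpine (overflow 17)
  31÷2 = 15 each, +1 to first 1
Round 4: Ashgrove=37 Ironridge=31 → close Ashgrove (overflow 31)
  37÷1 = 37 each, +1 to first 0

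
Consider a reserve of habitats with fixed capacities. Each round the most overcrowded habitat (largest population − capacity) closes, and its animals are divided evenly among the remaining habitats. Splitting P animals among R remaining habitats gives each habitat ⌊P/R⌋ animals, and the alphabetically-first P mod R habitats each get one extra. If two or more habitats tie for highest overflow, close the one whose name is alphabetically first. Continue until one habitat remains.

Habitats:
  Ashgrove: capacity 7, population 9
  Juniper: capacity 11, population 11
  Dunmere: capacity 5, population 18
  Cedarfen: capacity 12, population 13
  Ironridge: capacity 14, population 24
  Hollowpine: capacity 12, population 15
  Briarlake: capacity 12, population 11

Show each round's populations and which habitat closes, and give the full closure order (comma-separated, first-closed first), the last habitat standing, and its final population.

Closure order: Dunmere, Ironridge, Ashgrove, Hollowpine, Cedarfen, Briarlake
Last habitat: Juniper with 101 animals

Round 1: Ashgrove=9 Briarlake=11 Cedarfen=13 Dunmere=18 Hollowpine=15 Ironridge=24 Juniper=11 → close Dunmere (overflow 13)
  18÷6 = 3 each, +1 to first 0
Round 2: Ashgrove=12 Briarlake=14 Cedarfen=16 Hollowpine=18 Ironridge=27 Juniper=14 → close Ironridge (overflow 13)
  27÷5 = 5 each, +1 to first 2
Round 3: Ashgrove=18 Briarlake=20 Cedarfen=21 Hollowpine=23 Juniper=19 → close Ashgrove (overflow 11)
  18÷4 = 4 each, +1 to first 2
Round 4: Briarlake=25 Cedarfen=26 Hollowpine=27 Juniper=23 → close Hollowpine (overflow 15)
  27÷3 = 9 each, +1 to first 0
Round 5: Briarlake=34 Cedarfen=35 Juniper=32 → close Cedarfen (overflow 23)
  35÷2 = 17 each, +1 to first 1
Round 6: Briarlake=52 Juniper=49 → close Briarlake (overflow 40)
  52÷1 = 52 each, +1 to first 0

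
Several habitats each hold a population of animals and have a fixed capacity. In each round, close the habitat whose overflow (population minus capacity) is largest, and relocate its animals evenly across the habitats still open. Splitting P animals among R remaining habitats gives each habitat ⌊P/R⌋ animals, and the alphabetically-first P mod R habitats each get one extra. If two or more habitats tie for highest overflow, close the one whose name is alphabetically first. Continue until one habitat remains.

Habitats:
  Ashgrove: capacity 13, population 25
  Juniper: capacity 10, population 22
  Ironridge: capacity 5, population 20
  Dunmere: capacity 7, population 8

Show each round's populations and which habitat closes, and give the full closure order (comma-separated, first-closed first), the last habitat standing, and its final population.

Round 1: Ashgrove=25 Dunmere=8 Ironridge=20 Juniper=22 → close Ironridge (overflow 15)
  20÷3 = 6 each, +1 to first 2
Round 2: Ashgrove=32 Dunmere=15 Juniper=28 → close Ashgrove (overflow 19)
  32÷2 = 16 each, +1 to first 0
Round 3: Dunmere=31 Juniper=44 → close Juniper (overflow 34)
  44÷1 = 44 each, +1 to first 0

Closure order: Ironridge, Ashgrove, Juniper
Last habitat: Dunmere with 75 animals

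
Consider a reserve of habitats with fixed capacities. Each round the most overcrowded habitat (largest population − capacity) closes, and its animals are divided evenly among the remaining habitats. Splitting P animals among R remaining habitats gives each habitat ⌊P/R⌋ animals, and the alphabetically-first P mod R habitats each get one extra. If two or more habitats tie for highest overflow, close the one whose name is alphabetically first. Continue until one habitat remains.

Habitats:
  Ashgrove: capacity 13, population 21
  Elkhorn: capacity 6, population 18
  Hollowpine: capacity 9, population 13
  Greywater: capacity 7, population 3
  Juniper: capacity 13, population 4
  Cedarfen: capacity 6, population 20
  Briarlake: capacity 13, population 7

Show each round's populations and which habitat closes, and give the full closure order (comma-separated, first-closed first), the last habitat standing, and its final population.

Closure order: Cedarfen, Elkhorn, Ashgrove, Hollowpine, Greywater, Briarlake
Last habitat: Juniper with 86 animals

Round 1: Ashgrove=21 Briarlake=7 Cedarfen=20 Elkhorn=18 Greywater=3 Hollowpine=13 Juniper=4 → close Cedarfen (overflow 14)
  20÷6 = 3 each, +1 to first 2
Round 2: Ashgrove=25 Briarlake=11 Elkhorn=21 Greywater=6 Hollowpine=16 Juniper=7 → close Elkhorn (overflow 15)
  21÷5 = 4 each, +1 to first 1
Round 3: Ashgrove=30 Briarlake=15 Greywater=10 Hollowpine=20 Juniper=11 → close Ashgrove (overflow 17)
  30÷4 = 7 each, +1 to first 2
Round 4: Briarlake=23 Greywater=18 Hollowpine=27 Juniper=18 → close Hollowpine (overflow 18)
  27÷3 = 9 each, +1 to first 0
Round 5: Briarlake=32 Greywater=27 Juniper=27 → close Greywater (overflow 20)
  27÷2 = 13 each, +1 to first 1
Round 6: Briarlake=46 Juniper=40 → close Briarlake (overflow 33)
  46÷1 = 46 each, +1 to first 0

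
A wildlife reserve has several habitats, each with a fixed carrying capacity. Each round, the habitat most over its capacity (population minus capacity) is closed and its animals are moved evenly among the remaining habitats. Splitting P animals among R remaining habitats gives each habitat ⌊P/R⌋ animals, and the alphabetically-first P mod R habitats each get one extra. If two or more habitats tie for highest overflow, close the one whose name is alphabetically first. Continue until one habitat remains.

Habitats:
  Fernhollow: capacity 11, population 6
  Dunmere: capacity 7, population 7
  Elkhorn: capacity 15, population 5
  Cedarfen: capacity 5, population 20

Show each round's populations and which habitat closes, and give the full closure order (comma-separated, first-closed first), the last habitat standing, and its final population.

Closure order: Cedarfen, Dunmere, Fernhollow
Last habitat: Elkhorn with 38 animals

Round 1: Cedarfen=20 Dunmere=7 Elkhorn=5 Fernhollow=6 → close Cedarfen (overflow 15)
  20÷3 = 6 each, +1 to first 2
Round 2: Dunmere=14 Elkhorn=12 Fernhollow=12 → close Dunmere (overflow 7)
  14÷2 = 7 each, +1 to first 0
Round 3: Elkhorn=19 Fernhollow=19 → close Fernhollow (overflow 8)
  19÷1 = 19 each, +1 to first 0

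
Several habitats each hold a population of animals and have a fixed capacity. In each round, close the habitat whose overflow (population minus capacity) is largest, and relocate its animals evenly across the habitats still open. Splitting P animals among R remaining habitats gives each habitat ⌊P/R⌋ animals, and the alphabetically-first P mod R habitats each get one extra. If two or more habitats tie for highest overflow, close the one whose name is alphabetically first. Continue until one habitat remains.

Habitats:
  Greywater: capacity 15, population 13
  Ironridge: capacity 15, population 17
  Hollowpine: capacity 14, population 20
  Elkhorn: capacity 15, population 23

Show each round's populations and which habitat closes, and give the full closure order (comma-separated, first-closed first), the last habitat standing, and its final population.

Closure order: Elkhorn, Hollowpine, Ironridge
Last habitat: Greywater with 73 animals

Round 1: Elkhorn=23 Greywater=13 Hollowpine=20 Ironridge=17 → close Elkhorn (overflow 8)
  23÷3 = 7 each, +1 to first 2
Round 2: Greywater=21 Hollowpine=28 Ironridge=24 → close Hollowpine (overflow 14)
  28÷2 = 14 each, +1 to first 0
Round 3: Greywater=35 Ironridge=38 → close Ironridge (overflow 23)
  38÷1 = 38 each, +1 to first 0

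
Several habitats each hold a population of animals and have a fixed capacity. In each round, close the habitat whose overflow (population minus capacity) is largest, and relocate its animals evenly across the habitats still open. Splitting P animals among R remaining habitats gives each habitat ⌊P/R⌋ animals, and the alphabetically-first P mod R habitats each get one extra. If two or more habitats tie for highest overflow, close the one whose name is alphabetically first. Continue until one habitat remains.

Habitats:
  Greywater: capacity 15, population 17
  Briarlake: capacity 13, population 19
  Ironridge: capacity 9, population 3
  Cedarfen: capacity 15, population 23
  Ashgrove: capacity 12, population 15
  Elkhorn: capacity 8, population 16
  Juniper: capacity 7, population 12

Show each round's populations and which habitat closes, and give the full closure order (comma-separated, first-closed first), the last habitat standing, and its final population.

Round 1: Ashgrove=15 Briarlake=19 Cedarfen=23 Elkhorn=16 Greywater=17 Ironridge=3 Juniper=12 → close Cedarfen (overflow 8)
  23÷6 = 3 each, +1 to first 5
Round 2: Ashgrove=19 Briarlake=23 Elkhorn=20 Greywater=21 Ironridge=7 Juniper=15 → close Elkhorn (overflow 12)
  20÷5 = 4 each, +1 to first 0
Round 3: Ashgrove=23 Briarlake=27 Greywater=25 Ironridge=11 Juniper=19 → close Briarlake (overflow 14)
  27÷4 = 6 each, +1 to first 3
Round 4: Ashgrove=30 Greywater=32 Ironridge=18 Juniper=25 → close Ashgrove (overflow 18)
  30÷3 = 10 each, +1 to first 0
Round 5: Greywater=42 Ironridge=28 Juniper=35 → close Juniper (overflow 28)
  35÷2 = 17 each, +1 to first 1
Round 6: Greywater=60 Ironridge=45 → close Greywater (overflow 45)
  60÷1 = 60 each, +1 to first 0

Closure order: Cedarfen, Elkhorn, Briarlake, Ashgrove, Juniper, Greywater
Last habitat: Ironridge with 105 animals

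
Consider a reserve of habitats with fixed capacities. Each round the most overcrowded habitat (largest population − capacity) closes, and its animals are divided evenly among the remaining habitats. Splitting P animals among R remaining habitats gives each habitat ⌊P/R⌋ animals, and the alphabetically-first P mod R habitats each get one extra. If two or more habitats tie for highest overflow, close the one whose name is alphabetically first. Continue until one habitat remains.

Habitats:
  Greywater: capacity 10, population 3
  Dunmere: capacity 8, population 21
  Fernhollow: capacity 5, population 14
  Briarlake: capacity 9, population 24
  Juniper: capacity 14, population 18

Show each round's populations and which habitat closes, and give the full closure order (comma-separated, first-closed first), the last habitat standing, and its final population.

Round 1: Briarlake=24 Dunmere=21 Fernhollow=14 Greywater=3 Juniper=18 → close Briarlake (overflow 15)
  24÷4 = 6 each, +1 to first 0
Round 2: Dunmere=27 Fernhollow=20 Greywater=9 Juniper=24 → close Dunmere (overflow 19)
  27÷3 = 9 each, +1 to first 0
Round 3: Fernhollow=29 Greywater=18 Juniper=33 → close Fernhollow (overflow 24)
  29÷2 = 14 each, +1 to first 1
Round 4: Greywater=33 Juniper=47 → close Juniper (overflow 33)
  47÷1 = 47 each, +1 to first 0

Closure order: Briarlake, Dunmere, Fernhollow, Juniper
Last habitat: Greywater with 80 animals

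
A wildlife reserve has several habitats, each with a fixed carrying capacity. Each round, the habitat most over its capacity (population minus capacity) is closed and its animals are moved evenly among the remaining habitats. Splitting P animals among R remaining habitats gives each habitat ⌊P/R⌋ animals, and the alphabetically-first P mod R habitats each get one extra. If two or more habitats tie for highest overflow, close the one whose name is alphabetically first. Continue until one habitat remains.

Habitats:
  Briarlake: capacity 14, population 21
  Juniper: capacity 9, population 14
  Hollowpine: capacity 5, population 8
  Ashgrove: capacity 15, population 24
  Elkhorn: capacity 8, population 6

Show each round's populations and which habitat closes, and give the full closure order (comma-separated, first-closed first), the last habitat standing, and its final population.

Round 1: Ashgrove=24 Briarlake=21 Elkhorn=6 Hollowpine=8 Juniper=14 → close Ashgrove (overflow 9)
  24÷4 = 6 each, +1 to first 0
Round 2: Briarlake=27 Elkhorn=12 Hollowpine=14 Juniper=20 → close Briarlake (overflow 13)
  27÷3 = 9 each, +1 to first 0
Round 3: Elkhorn=21 Hollowpine=23 Juniper=29 → close Juniper (overflow 20)
  29÷2 = 14 each, +1 to first 1
Round 4: Elkhorn=36 Hollowpine=37 → close Hollowpine (overflow 32)
  37÷1 = 37 each, +1 to first 0

Closure order: Ashgrove, Briarlake, Juniper, Hollowpine
Last habitat: Elkhorn with 73 animals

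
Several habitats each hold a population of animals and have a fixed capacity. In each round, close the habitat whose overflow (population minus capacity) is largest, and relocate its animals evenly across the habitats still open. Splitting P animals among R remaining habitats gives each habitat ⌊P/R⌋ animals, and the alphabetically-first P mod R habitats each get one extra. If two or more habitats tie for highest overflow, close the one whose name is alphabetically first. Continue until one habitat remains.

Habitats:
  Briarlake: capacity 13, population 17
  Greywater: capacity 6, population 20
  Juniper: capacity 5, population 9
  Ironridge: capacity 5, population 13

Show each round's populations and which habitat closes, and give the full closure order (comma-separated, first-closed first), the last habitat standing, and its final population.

Closure order: Greywater, Ironridge, Briarlake
Last habitat: Juniper with 59 animals

Round 1: Briarlake=17 Greywater=20 Ironridge=13 Juniper=9 → close Greywater (overflow 14)
  20÷3 = 6 each, +1 to first 2
Round 2: Briarlake=24 Ironridge=20 Juniper=15 → close Ironridge (overflow 15)
  20÷2 = 10 each, +1 to first 0
Round 3: Briarlake=34 Juniper=25 → close Briarlake (overflow 21)
  34÷1 = 34 each, +1 to first 0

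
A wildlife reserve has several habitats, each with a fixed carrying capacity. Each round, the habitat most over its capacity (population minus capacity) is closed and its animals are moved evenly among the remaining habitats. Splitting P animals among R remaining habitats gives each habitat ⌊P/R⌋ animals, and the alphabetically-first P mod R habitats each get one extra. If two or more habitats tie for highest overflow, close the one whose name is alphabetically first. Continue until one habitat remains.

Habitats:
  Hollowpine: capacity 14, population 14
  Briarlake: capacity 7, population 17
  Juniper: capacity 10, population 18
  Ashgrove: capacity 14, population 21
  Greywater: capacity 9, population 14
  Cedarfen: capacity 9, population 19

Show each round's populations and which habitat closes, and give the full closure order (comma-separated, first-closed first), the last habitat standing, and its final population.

Round 1: Ashgrove=21 Briarlake=17 Cedarfen=19 Greywater=14 Hollowpine=14 Juniper=18 → close Briarlake (overflow 10)
  17÷5 = 3 each, +1 to first 2
Round 2: Ashgrove=25 Cedarfen=23 Greywater=17 Hollowpine=17 Juniper=21 → close Cedarfen (overflow 14)
  23÷4 = 5 each, +1 to first 3
Round 3: Ashgrove=31 Greywater=23 Hollowpine=23 Juniper=26 → close Ashgrove (overflow 17)
  31÷3 = 10 each, +1 to first 1
Round 4: Greywater=34 Hollowpine=33 Juniper=36 → close Juniper (overflow 26)
  36÷2 = 18 each, +1 to first 0
Round 5: Greywater=52 Hollowpine=51 → close Greywater (overflow 43)
  52÷1 = 52 each, +1 to first 0

Closure order: Briarlake, Cedarfen, Ashgrove, Juniper, Greywater
Last habitat: Hollowpine with 103 animals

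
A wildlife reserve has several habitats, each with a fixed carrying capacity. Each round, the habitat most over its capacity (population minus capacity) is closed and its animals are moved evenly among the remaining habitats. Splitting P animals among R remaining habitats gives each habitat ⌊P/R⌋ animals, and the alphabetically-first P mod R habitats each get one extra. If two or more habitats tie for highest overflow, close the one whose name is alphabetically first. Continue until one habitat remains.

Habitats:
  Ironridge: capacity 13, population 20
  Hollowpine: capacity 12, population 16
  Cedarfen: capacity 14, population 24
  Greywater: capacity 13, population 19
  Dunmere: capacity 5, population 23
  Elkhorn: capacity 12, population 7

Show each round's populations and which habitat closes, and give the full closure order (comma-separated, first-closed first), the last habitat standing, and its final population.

Closure order: Dunmere, Cedarfen, Greywater, Ironridge, Hollowpine
Last habitat: Elkhorn with 109 animals

Round 1: Cedarfen=24 Dunmere=23 Elkhorn=7 Greywater=19 Hollowpine=16 Ironridge=20 → close Dunmere (overflow 18)
  23÷5 = 4 each, +1 to first 3
Round 2: Cedarfen=29 Elkhorn=12 Greywater=24 Hollowpine=20 Ironridge=24 → close Cedarfen (overflow 15)
  29÷4 = 7 each, +1 to first 1
Round 3: Elkhorn=20 Greywater=31 Hollowpine=27 Ironridge=31 → close Greywater (overflow 18)
  31÷3 = 10 each, +1 to first 1
Round 4: Elkhorn=31 Hollowpine=37 Ironridge=41 → close Ironridge (overflow 28)
  41÷2 = 20 each, +1 to first 1
Round 5: Elkhorn=52 Hollowpine=57 → close Hollowpine (overflow 45)
  57÷1 = 57 each, +1 to first 0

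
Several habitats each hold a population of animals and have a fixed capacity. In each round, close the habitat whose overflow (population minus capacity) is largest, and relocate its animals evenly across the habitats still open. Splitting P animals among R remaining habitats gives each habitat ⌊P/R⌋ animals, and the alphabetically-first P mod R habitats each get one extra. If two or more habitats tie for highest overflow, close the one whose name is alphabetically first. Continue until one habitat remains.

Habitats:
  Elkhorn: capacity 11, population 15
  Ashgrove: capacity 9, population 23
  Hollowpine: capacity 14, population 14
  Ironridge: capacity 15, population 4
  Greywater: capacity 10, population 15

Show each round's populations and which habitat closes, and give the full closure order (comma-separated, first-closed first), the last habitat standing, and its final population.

Round 1: Ashgrove=23 Elkhorn=15 Greywater=15 Hollowpine=14 Ironridge=4 → close Ashgrove (overflow 14)
  23÷4 = 5 each, +1 to first 3
Round 2: Elkhorn=21 Greywater=21 Hollowpine=20 Ironridge=9 → close Greywater (overflow 11)
  21÷3 = 7 each, +1 to first 0
Round 3: Elkhorn=28 Hollowpine=27 Ironridge=16 → close Elkhorn (overflow 17)
  28÷2 = 14 each, +1 to first 0
Round 4: Hollowpine=41 Ironridge=30 → close Hollowpine (overflow 27)
  41÷1 = 41 each, +1 to first 0

Closure order: Ashgrove, Greywater, Elkhorn, Hollowpine
Last habitat: Ironridge with 71 animals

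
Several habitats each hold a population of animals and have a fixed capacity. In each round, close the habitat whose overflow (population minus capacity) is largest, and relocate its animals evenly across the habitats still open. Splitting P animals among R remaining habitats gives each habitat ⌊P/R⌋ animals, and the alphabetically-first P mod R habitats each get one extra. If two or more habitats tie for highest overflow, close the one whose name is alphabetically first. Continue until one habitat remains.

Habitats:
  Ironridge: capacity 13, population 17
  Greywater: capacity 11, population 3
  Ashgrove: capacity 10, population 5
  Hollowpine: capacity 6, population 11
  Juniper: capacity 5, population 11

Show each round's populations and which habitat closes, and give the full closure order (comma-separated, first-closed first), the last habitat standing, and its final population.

Closure order: Juniper, Hollowpine, Ironridge, Ashgrove
Last habitat: Greywater with 47 animals

Round 1: Ashgrove=5 Greywater=3 Hollowpine=11 Ironridge=17 Juniper=11 → close Juniper (overflow 6)
  11÷4 = 2 each, +1 to first 3
Round 2: Ashgrove=8 Greywater=6 Hollowpine=14 Ironridge=19 → close Hollowpine (overflow 8)
  14÷3 = 4 each, +1 to first 2
Round 3: Ashgrove=13 Greywater=11 Ironridge=23 → close Ironridge (overflow 10)
  23÷2 = 11 each, +1 to first 1
Round 4: Ashgrove=25 Greywater=22 → close Ashgrove (overflow 15)
  25÷1 = 25 each, +1 to first 0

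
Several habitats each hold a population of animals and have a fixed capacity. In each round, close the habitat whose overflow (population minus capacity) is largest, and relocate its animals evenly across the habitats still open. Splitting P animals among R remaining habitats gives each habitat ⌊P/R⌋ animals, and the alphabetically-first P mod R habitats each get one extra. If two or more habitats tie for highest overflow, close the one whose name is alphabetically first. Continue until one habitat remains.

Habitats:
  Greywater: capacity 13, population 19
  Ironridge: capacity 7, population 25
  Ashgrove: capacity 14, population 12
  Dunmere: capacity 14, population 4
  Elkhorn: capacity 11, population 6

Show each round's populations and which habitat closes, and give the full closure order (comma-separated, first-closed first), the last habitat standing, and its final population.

Closure order: Ironridge, Greywater, Ashgrove, Elkhorn
Last habitat: Dunmere with 66 animals

Round 1: Ashgrove=12 Dunmere=4 Elkhorn=6 Greywater=19 Ironridge=25 → close Ironridge (overflow 18)
  25÷4 = 6 each, +1 to first 1
Round 2: Ashgrove=19 Dunmere=10 Elkhorn=12 Greywater=25 → close Greywater (overflow 12)
  25÷3 = 8 each, +1 to first 1
Round 3: Ashgrove=28 Dunmere=18 Elkhorn=20 → close Ashgrove (overflow 14)
  28÷2 = 14 each, +1 to first 0
Round 4: Dunmere=32 Elkhorn=34 → close Elkhorn (overflow 23)
  34÷1 = 34 each, +1 to first 0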